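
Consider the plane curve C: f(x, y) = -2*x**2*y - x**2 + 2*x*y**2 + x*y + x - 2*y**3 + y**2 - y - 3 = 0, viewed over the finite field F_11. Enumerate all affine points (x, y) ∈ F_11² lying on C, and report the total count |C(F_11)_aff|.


Affine F_11-points: {(1, 2), (2, 5), (2, 7), (4, 6), (6, 0), (8, 1), (8, 6), (8, 7), (10, 2), (10, 4), (10, 10)}; count = 11.

For each of the 121 pairs (x, y) ∈ F_11², evaluate f(x, y) mod 11. Record the zeros.
  x = 0: [0↦8, 1↦6, 2↦5, 3↦4, 4↦2, 5↦9, 6↦2, 7↦2, 8↦8, 9↦8, 10↦1]  zeros at y ∈ ∅
  x = 1: [0↦8, 1↦7, 2↦0, 3↦8, 4↦8, 5↦10, 6↦2, 7↦5, 8↦7, 9↦7, 10↦4]  zeros at y ∈ {2}
  x = 2: [0↦6, 1↦2, 2↦7, 3↦9, 4↦7, 5↦0, 6↦9, 7↦0, 8↦5, 9↦1, 10↦9]  zeros at y ∈ {5, 7}
  x = 3: [0↦2, 1↦2, 2↦4, 3↦7, 4↦10, 5↦1, 6↦1, 7↦9, 8↦2, 9↦1, 10↦5]  zeros at y ∈ ∅
  x = 4: [0↦7, 1↦7, 2↦2, 3↦2, 4↦6, 5↦2, 6↦0, 7↦10, 8↦9, 9↦7, 10↦3]  zeros at y ∈ {6}
  x = 5: [0↦10, 1↦6, 2↦1, 3↦5, 4↦6, 5↦3, 6↦6, 7↦3, 8↦4, 9↦8, 10↦3]  zeros at y ∈ ∅
  x = 6: [0↦0, 1↦10, 2↦1, 3↦5, 4↦10, 5↦4, 6↦8, 7↦10, 8↦9, 9↦4, 10↦5]  zeros at y ∈ {0}
  x = 7: [0↦10, 1↦8, 2↦2, 3↦2, 4↦7, 5↦5, 6↦6, 7↦9, 8↦2, 9↦6, 10↦9]  zeros at y ∈ ∅
  x = 8: [0↦7, 1↦0, 2↦4, 3↦7, 4↦8, 5↦6, 6↦0, 7↦0, 8↦5, 9↦3, 10↦4]  zeros at y ∈ {1, 6, 7}
  x = 9: [0↦2, 1↦8, 2↦7, 3↦9, 4↦2, 5↦7, 6↦1, 7↦5, 8↦7, 9↦6, 10↦1]  zeros at y ∈ ∅
  x = 10: [0↦6, 1↦10, 2↦0, 3↦8, 4↦0, 5↦8, 6↦9, 7↦2, 8↦8, 9↦4, 10↦0]  zeros at y ∈ {2, 4, 10}
Collecting zeros: affine points = {(1, 2), (2, 5), (2, 7), (4, 6), (6, 0), (8, 1), (8, 6), (8, 7), (10, 2), (10, 4), (10, 10)}.
Total count |C(F_11)_aff| = 11.


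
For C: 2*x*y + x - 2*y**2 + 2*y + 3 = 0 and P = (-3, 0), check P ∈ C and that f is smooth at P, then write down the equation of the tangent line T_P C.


Tangent line at P: x - 4*y + 3 = 0.

Step 1: f(-3, 0) = 0, so P lies on C.
Step 2: partial derivatives
  f_x(x, y) = 2*y + 1, f_y(x, y) = 2*x - 4*y + 2.
  f_x(P) = 1, f_y(P) = -4 (gradient nonzero, so P is smooth).
Step 3: tangent line at P: 1·(x − -3) + -4·(y − 0) = 0.
Expanding: x - 4*y + 3 = 0.


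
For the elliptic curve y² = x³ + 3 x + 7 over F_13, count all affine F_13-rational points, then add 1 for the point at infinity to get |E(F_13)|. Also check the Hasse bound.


Affine points = {(3, 2), (3, 11), (5, 2), (5, 11), (8, 6), (8, 7), (9, 3), (9, 10), (10, 6), (10, 7), (12, 4), (12, 9)}; affine count = 12; |E(F_13)| = 13.

Discriminant check: Δ ∝ 4a³ + 27b² = 4·3³ + 27·7² = 4·27 + 27·49 ≡ 1 (mod 13). Nonzero ⇒ E is nonsingular.
For each x ∈ F_13, compute rhs = x³ + 3·x + 7 mod 13, then count y ∈ F_13 with y² ≡ rhs.
  x = 0: rhs = 7, matching y values: none (0 points).
  x = 1: rhs = 11, matching y values: none (0 points).
  x = 2: rhs = 8, matching y values: none (0 points).
  x = 3: rhs = 4, matching y values: 2, 11 (2 points).
  x = 4: rhs = 5, matching y values: none (0 points).
  x = 5: rhs = 4, matching y values: 2, 11 (2 points).
  x = 6: rhs = 7, matching y values: none (0 points).
  x = 7: rhs = 7, matching y values: none (0 points).
  x = 8: rhs = 10, matching y values: 6, 7 (2 points).
  x = 9: rhs = 9, matching y values: 3, 10 (2 points).
  x = 10: rhs = 10, matching y values: 6, 7 (2 points).
  x = 11: rhs = 6, matching y values: none (0 points).
  x = 12: rhs = 3, matching y values: 4, 9 (2 points).
Total affine count: 12.
Full point count |E(F_13)| = 12 + 1 = 13.
Hasse bound: |13 − (13+1)| = |-1| = 1 ≤ 2√13 ≈ 7.2111 ✓.


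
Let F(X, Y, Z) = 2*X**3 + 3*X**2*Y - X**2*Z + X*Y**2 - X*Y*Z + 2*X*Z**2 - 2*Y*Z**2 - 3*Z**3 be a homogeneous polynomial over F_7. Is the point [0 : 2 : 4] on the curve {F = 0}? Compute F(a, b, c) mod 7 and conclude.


F(0,2,4) ≡ 3 (mod 7); P is NOT on the curve.

Evaluate F(0, 2, 4) term-by-term (mod 7).
  2*X**3 ↦ 2·0·1·1 = 0
  3*X**2*Y ↦ 3·0·2·1 = 0
  -X**2*Z ↦ -1·0·1·4 = 0
  X*Y**2 ↦ 1·0·4·1 = 0
  -X*Y*Z ↦ -1·0·2·4 = 0
  2*X*Z**2 ↦ 2·0·1·16 = 0
  -2*Y*Z**2 ↦ -2·1·2·16 = -64
  -3*Z**3 ↦ -3·1·1·64 = -192
Sum: F(0, 2, 4) = (0) + (0) + (0) + (0) + (0) + (0) + (-64) + (-192) = -256.
Reducing mod 7: -256 ≡ 3 (mod 7).
Since F(a, b, c) ≡ 3 ≠ 0 (mod 7), P does NOT lie on the curve.


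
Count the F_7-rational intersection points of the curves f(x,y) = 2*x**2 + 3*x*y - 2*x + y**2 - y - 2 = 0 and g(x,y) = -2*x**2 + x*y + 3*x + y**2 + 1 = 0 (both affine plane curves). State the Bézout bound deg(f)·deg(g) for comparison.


Common zeros: ∅; count = 0; Bézout bound = 4.

deg(f) = 2, deg(g) = 2, so Bézout bound = 4.
Scan x ∈ F_7. For each x, list the y ∈ F_7 with f(x, y) ≡ 0 and those with g(x, y) ≡ 0 (mod 7); the common zeros in that column are the intersection.
  x = 0: f ≡ 0 at y ∈ {2, 6}; g ≡ 0 at y ∈ ∅; common: ∅.
  x = 1: f ≡ 0 at y ∈ ∅; g ≡ 0 at y ∈ {3}; common: ∅.
  x = 2: f ≡ 0 at y ∈ ∅; g ≡ 0 at y ∈ {2, 3}; common: ∅.
  x = 3: f ≡ 0 at y ∈ ∅; g ≡ 0 at y ∈ ∅; common: ∅.
  x = 4: f ≡ 0 at y ∈ ∅; g ≡ 0 at y ∈ {1, 2}; common: ∅.
  x = 5: f ≡ 0 at y ∈ {2, 5}; g ≡ 0 at y ∈ {1}; common: ∅.
  x = 6: f ≡ 0 at y ∈ {5, 6}; g ≡ 0 at y ∈ ∅; common: ∅.
Collecting: common zeros = ∅, so the count is 0.
Comparison with the Bézout bound: 0 ≤ 4 = deg(f)·deg(g), as expected for curves with no common component (the affine F_7-count falls short of the bound because intersections may lie at infinity, over extension fields, or carry multiplicity).


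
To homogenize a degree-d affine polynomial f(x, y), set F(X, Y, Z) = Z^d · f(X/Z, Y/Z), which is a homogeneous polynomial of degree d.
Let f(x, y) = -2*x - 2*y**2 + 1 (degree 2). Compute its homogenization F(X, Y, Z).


F(X, Y, Z) = -2*X*Z - 2*Y**2 + Z**2

deg(f) = 2.
Substitute x = X/Z, y = Y/Z into f, then multiply by Z^2.
  monomial -2·x^1·y^0 ↦ -2·X^1·Y^0·Z^1.
  monomial -2·x^0·y^2 ↦ -2·X^0·Y^2·Z^0.
  monomial 1·x^0·y^0 ↦ 1·X^0·Y^0·Z^2.
Collecting: F(X, Y, Z) = -2*X*Z - 2*Y**2 + Z**2.


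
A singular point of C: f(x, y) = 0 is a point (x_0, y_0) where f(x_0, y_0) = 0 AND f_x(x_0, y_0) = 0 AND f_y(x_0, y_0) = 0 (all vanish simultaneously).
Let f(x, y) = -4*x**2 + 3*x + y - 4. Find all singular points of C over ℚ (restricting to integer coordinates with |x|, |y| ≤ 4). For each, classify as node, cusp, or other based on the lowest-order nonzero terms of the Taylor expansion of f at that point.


No singular points in the scanned grid; C is smooth there.

Compute partial derivatives:
  f_x = 3 - 8*x.
  f_y = 1.
f_y = 1 is a nonzero constant, so f_y never vanishes: no point (x, y) can satisfy f = f_x = f_y = 0. In particular no (x, y) ∈ {−4, ..., 4}² is singular; the curve is smooth.


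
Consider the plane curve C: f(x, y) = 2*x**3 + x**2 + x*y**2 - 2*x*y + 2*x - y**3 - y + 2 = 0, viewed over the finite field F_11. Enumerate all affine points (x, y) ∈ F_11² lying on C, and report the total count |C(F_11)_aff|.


Affine F_11-points: {(0, 1), (0, 4), (0, 6), (1, 7), (2, 1), (3, 1), (4, 0), (6, 4), (7, 5), (8, 3), (10, 2), (10, 4)}; count = 12.

For each of the 121 pairs (x, y) ∈ F_11², evaluate f(x, y) mod 11. Record the zeros.
  x = 0: [0↦2, 1↦0, 2↦3, 3↦5, 4↦0, 5↦4, 6↦0, 7↦4, 8↦10, 9↦1, 10↦4]  zeros at y ∈ {1, 4, 6}
  x = 1: [0↦7, 1↦4, 2↦8, 3↦2, 4↦2, 5↦2, 6↦7, 7↦0, 8↦8, 9↦3, 10↦1]  zeros at y ∈ {7}
  x = 2: [0↦4, 1↦0, 2↦5, 3↦2, 4↦7, 5↦3, 6↦6, 7↦10, 8↦9, 9↦8, 10↦1]  zeros at y ∈ {1}
  x = 3: [0↦5, 1↦0, 2↦6, 3↦6, 4↦5, 5↦8, 6↦9, 7↦2, 8↦3, 9↦6, 10↦5]  zeros at y ∈ {1}
  x = 4: [0↦0, 1↦5, 2↦1, 3↦4, 4↦8, 5↦7, 6↦6, 7↦10, 8↦2, 9↦9, 10↦3]  zeros at y ∈ {0}
  x = 5: [0↦1, 1↦5, 2↦2, 3↦8, 4↦6, 5↦1, 6↦9, 7↦2, 8↦7, 9↦7, 10↦7]  zeros at y ∈ ∅
  x = 6: [0↦9, 1↦1, 2↦10, 3↦8, 4↦0, 5↦2, 6↦8, 7↦1, 8↦8, 9↦1, 10↦7]  zeros at y ∈ {4}
  x = 7: [0↦3, 1↦5, 2↦4, 3↦5, 4↦2, 5↦0, 6↦4, 7↦8, 8↦6, 9↦3, 10↦4]  zeros at y ∈ {5}
  x = 8: [0↦6, 1↦7, 2↦7, 3↦0, 4↦2, 5↦7, 6↦9, 7↦2, 8↦2, 9↦3, 10↦10]  zeros at y ∈ {3}
  x = 9: [0↦8, 1↦8, 2↦9, 3↦5, 4↦1, 5↦2, 6↦2, 7↦6, 8↦8, 9↦2, 10↦4]  zeros at y ∈ ∅
  x = 10: [0↦10, 1↦9, 2↦0, 3↦10, 4↦0, 5↦8, 6↦6, 7↦10, 8↦3, 9↦1, 10↦9]  zeros at y ∈ {2, 4}
Collecting zeros: affine points = {(0, 1), (0, 4), (0, 6), (1, 7), (2, 1), (3, 1), (4, 0), (6, 4), (7, 5), (8, 3), (10, 2), (10, 4)}.
Total count |C(F_11)_aff| = 12.


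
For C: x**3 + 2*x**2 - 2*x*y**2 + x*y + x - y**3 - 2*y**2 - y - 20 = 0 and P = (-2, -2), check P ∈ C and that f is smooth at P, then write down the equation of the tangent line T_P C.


Tangent line at P: -5*x - 23*y - 56 = 0.

Step 1: f(-2, -2) = 0, so P lies on C.
Step 2: partial derivatives
  f_x(x, y) = 3*x**2 + 4*x - 2*y**2 + y + 1, f_y(x, y) = -4*x*y + x - 3*y**2 - 4*y - 1.
  f_x(P) = -5, f_y(P) = -23 (gradient nonzero, so P is smooth).
Step 3: tangent line at P: -5·(x − -2) + -23·(y − -2) = 0.
Expanding: -5*x - 23*y - 56 = 0.


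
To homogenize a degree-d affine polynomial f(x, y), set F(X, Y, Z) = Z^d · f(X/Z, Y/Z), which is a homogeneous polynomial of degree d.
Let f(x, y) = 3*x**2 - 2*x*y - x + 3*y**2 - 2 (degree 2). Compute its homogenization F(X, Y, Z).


F(X, Y, Z) = 3*X**2 - 2*X*Y - X*Z + 3*Y**2 - 2*Z**2

deg(f) = 2.
Substitute x = X/Z, y = Y/Z into f, then multiply by Z^2.
  monomial 3·x^2·y^0 ↦ 3·X^2·Y^0·Z^0.
  monomial -2·x^1·y^1 ↦ -2·X^1·Y^1·Z^0.
  monomial -1·x^1·y^0 ↦ -1·X^1·Y^0·Z^1.
  monomial 3·x^0·y^2 ↦ 3·X^0·Y^2·Z^0.
  monomial -2·x^0·y^0 ↦ -2·X^0·Y^0·Z^2.
Collecting: F(X, Y, Z) = 3*X**2 - 2*X*Y - X*Z + 3*Y**2 - 2*Z**2.


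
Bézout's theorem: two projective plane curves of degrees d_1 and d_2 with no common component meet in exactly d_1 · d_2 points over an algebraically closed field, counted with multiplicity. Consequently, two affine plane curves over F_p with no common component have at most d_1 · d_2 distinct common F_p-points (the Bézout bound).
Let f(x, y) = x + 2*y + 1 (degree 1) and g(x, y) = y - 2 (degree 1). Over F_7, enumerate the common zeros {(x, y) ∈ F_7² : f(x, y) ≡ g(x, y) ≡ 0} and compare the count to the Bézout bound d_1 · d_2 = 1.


Common zeros: {(2, 2)}; count = 1; Bézout bound = 1.

deg(f) = 1, deg(g) = 1, so Bézout bound = 1.
Scan x ∈ F_7. For each x, list the y ∈ F_7 with f(x, y) ≡ 0 and those with g(x, y) ≡ 0 (mod 7); the common zeros in that column are the intersection.
  x = 0: f ≡ 0 at y ∈ {3}; g ≡ 0 at y ∈ {2}; common: ∅.
  x = 1: f ≡ 0 at y ∈ {6}; g ≡ 0 at y ∈ {2}; common: ∅.
  x = 2: f ≡ 0 at y ∈ {2}; g ≡ 0 at y ∈ {2}; common: {2}.
  x = 3: f ≡ 0 at y ∈ {5}; g ≡ 0 at y ∈ {2}; common: ∅.
  x = 4: f ≡ 0 at y ∈ {1}; g ≡ 0 at y ∈ {2}; common: ∅.
  x = 5: f ≡ 0 at y ∈ {4}; g ≡ 0 at y ∈ {2}; common: ∅.
  x = 6: f ≡ 0 at y ∈ {0}; g ≡ 0 at y ∈ {2}; common: ∅.
Collecting: common zeros = {(2, 2)}, so the count is 1.
Comparison with the Bézout bound: 1 ≤ 1 = deg(f)·deg(g), as expected for curves with no common component (the bound is attained).


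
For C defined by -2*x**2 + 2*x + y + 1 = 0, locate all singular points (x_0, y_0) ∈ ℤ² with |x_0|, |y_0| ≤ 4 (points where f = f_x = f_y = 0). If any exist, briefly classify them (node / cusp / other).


No singular points in the scanned grid; C is smooth there.

Compute partial derivatives:
  f_x = 2 - 4*x.
  f_y = 1.
f_y = 1 is a nonzero constant, so f_y never vanishes: no point (x, y) can satisfy f = f_x = f_y = 0. In particular no (x, y) ∈ {−4, ..., 4}² is singular; the curve is smooth.


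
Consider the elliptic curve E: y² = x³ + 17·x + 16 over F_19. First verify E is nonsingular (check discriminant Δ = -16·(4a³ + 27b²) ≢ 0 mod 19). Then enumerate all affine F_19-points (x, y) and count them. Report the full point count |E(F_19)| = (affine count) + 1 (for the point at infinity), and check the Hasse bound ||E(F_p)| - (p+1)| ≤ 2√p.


Affine points = {(0, 4), (0, 15), (2, 1), (2, 18), (5, 6), (5, 13), (6, 7), (6, 12), (9, 9), (9, 10), (15, 6), (15, 13), (18, 6), (18, 13)}; affine count = 14; |E(F_19)| = 15.

Discriminant check: Δ ∝ 4a³ + 27b² = 4·17³ + 27·16² = 4·4913 + 27·256 ≡ 2 (mod 19). Nonzero ⇒ E is nonsingular.
For each x ∈ F_19, compute rhs = x³ + 17·x + 16 mod 19, then count y ∈ F_19 with y² ≡ rhs.
  x = 0: rhs = 16, matching y values: 4, 15 (2 points).
  x = 1: rhs = 15, matching y values: none (0 points).
  x = 2: rhs = 1, matching y values: 1, 18 (2 points).
  x = 3: rhs = 18, matching y values: none (0 points).
  x = 4: rhs = 15, matching y values: none (0 points).
  x = 5: rhs = 17, matching y values: 6, 13 (2 points).
  x = 6: rhs = 11, matching y values: 7, 12 (2 points).
  x = 7: rhs = 3, matching y values: none (0 points).
  x = 8: rhs = 18, matching y values: none (0 points).
  x = 9: rhs = 5, matching y values: 9, 10 (2 points).
  x = 10: rhs = 8, matching y values: none (0 points).
  x = 11: rhs = 14, matching y values: none (0 points).
  x = 12: rhs = 10, matching y values: none (0 points).
  x = 13: rhs = 2, matching y values: none (0 points).
  x = 14: rhs = 15, matching y values: none (0 points).
  x = 15: rhs = 17, matching y values: 6, 13 (2 points).
  x = 16: rhs = 14, matching y values: none (0 points).
  x = 17: rhs = 12, matching y values: none (0 points).
  x = 18: rhs = 17, matching y values: 6, 13 (2 points).
Total affine count: 14.
Full point count |E(F_19)| = 14 + 1 = 15.
Hasse bound: |15 − (19+1)| = |-5| = 5 ≤ 2√19 ≈ 8.7178 ✓.


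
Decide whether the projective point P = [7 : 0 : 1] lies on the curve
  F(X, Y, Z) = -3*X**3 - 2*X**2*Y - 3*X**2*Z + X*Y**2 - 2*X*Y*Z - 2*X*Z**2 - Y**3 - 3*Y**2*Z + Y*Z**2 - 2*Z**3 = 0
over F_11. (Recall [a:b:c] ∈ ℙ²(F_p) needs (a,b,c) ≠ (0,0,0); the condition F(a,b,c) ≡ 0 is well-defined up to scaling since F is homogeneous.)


F(7,0,1) ≡ 7 (mod 11); P is NOT on the curve.

Evaluate F(7, 0, 1) term-by-term (mod 11).
  -3*X**3 ↦ -3·343·1·1 = -1029
  -2*X**2*Y ↦ -2·49·0·1 = 0
  -3*X**2*Z ↦ -3·49·1·1 = -147
  X*Y**2 ↦ 1·7·0·1 = 0
  -2*X*Y*Z ↦ -2·7·0·1 = 0
  -2*X*Z**2 ↦ -2·7·1·1 = -14
  -Y**3 ↦ -1·1·0·1 = 0
  -3*Y**2*Z ↦ -3·1·0·1 = 0
  Y*Z**2 ↦ 1·1·0·1 = 0
  -2*Z**3 ↦ -2·1·1·1 = -2
Sum: F(7, 0, 1) = (-1029) + (0) + (-147) + (0) + (0) + (-14) + (0) + (0) + (0) + (-2) = -1192.
Reducing mod 11: -1192 ≡ 7 (mod 11).
Since F(a, b, c) ≡ 7 ≠ 0 (mod 11), P does NOT lie on the curve.


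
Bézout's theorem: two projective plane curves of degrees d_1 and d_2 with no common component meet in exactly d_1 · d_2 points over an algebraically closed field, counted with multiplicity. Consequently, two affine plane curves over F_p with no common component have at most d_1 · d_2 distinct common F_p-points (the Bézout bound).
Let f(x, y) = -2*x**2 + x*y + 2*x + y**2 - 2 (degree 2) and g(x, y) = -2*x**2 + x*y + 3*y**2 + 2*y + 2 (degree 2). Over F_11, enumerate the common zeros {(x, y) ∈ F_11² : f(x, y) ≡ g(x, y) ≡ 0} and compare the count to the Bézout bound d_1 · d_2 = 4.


Common zeros: ∅; count = 0; Bézout bound = 4.

deg(f) = 2, deg(g) = 2, so Bézout bound = 4.
Scan x ∈ F_11. For each x, list the y ∈ F_11 with f(x, y) ≡ 0 and those with g(x, y) ≡ 0 (mod 11); the common zeros in that column are the intersection.
  x = 0: f ≡ 0 at y ∈ ∅; g ≡ 0 at y ∈ ∅; common: ∅.
  x = 1: f ≡ 0 at y ∈ {1, 9}; g ≡ 0 at y ∈ {0, 10}; common: ∅.
  x = 2: f ≡ 0 at y ∈ ∅; g ≡ 0 at y ∈ {3}; common: ∅.
  x = 3: f ≡ 0 at y ∈ ∅; g ≡ 0 at y ∈ ∅; common: ∅.
  x = 4: f ≡ 0 at y ∈ ∅; g ≡ 0 at y ∈ {10}; common: ∅.
  x = 5: f ≡ 0 at y ∈ ∅; g ≡ 0 at y ∈ {2, 3}; common: ∅.
  x = 6: f ≡ 0 at y ∈ {1, 4}; g ≡ 0 at y ∈ ∅; common: ∅.
  x = 7: f ≡ 0 at y ∈ ∅; g ≡ 0 at y ∈ {2, 6}; common: ∅.
  x = 8: f ≡ 0 at y ∈ {4, 10}; g ≡ 0 at y ∈ ∅; common: ∅.
  x = 9: f ≡ 0 at y ∈ {3, 10}; g ≡ 0 at y ∈ ∅; common: ∅.
  x = 10: f ≡ 0 at y ∈ {3, 9}; g ≡ 0 at y ∈ {0, 7}; common: ∅.
Collecting: common zeros = ∅, so the count is 0.
Comparison with the Bézout bound: 0 ≤ 4 = deg(f)·deg(g), as expected for curves with no common component (the affine F_11-count falls short of the bound because intersections may lie at infinity, over extension fields, or carry multiplicity).


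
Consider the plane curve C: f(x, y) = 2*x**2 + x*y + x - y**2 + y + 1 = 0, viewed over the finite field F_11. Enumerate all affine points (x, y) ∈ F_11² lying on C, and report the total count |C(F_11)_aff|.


Affine F_11-points: {(0, 4), (0, 8), (1, 5), (1, 8), (2, 0), (2, 3), (3, 0), (3, 4), (7, 3), (7, 5)}; count = 10.

For each of the 121 pairs (x, y) ∈ F_11², evaluate f(x, y) mod 11. Record the zeros.
  x = 0: [0↦1, 1↦1, 2↦10, 3↦6, 4↦0, 5↦3, 6↦4, 7↦3, 8↦0, 9↦6, 10↦10]  zeros at y ∈ {4, 8}
  x = 1: [0↦4, 1↦5, 2↦4, 3↦1, 4↦7, 5↦0, 6↦2, 7↦2, 8↦0, 9↦7, 10↦1]  zeros at y ∈ {5, 8}
  x = 2: [0↦0, 1↦2, 2↦2, 3↦0, 4↦7, 5↦1, 6↦4, 7↦5, 8↦4, 9↦1, 10↦7]  zeros at y ∈ {0, 3}
  x = 3: [0↦0, 1↦3, 2↦4, 3↦3, 4↦0, 5↦6, 6↦10, 7↦1, 8↦1, 9↦10, 10↦6]  zeros at y ∈ {0, 4}
  x = 4: [0↦4, 1↦8, 2↦10, 3↦10, 4↦8, 5↦4, 6↦9, 7↦1, 8↦2, 9↦1, 10↦9]  zeros at y ∈ ∅
  x = 5: [0↦1, 1↦6, 2↦9, 3↦10, 4↦9, 5↦6, 6↦1, 7↦5, 8↦7, 9↦7, 10↦5]  zeros at y ∈ ∅
  x = 6: [0↦2, 1↦8, 2↦1, 3↦3, 4↦3, 5↦1, 6↦8, 7↦2, 8↦5, 9↦6, 10↦5]  zeros at y ∈ ∅
  x = 7: [0↦7, 1↦3, 2↦8, 3↦0, 4↦1, 5↦0, 6↦8, 7↦3, 8↦7, 9↦9, 10↦9]  zeros at y ∈ {3, 5}
  x = 8: [0↦5, 1↦2, 2↦8, 3↦1, 4↦3, 5↦3, 6↦1, 7↦8, 8↦2, 9↦5, 10↦6]  zeros at y ∈ ∅
  x = 9: [0↦7, 1↦5, 2↦1, 3↦6, 4↦9, 5↦10, 6↦9, 7↦6, 8↦1, 9↦5, 10↦7]  zeros at y ∈ ∅
  x = 10: [0↦2, 1↦1, 2↦9, 3↦4, 4↦8, 5↦10, 6↦10, 7↦8, 8↦4, 9↦9, 10↦1]  zeros at y ∈ ∅
Collecting zeros: affine points = {(0, 4), (0, 8), (1, 5), (1, 8), (2, 0), (2, 3), (3, 0), (3, 4), (7, 3), (7, 5)}.
Total count |C(F_11)_aff| = 10.


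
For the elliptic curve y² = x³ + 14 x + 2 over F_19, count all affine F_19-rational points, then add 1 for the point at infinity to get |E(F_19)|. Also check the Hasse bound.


Affine points = {(1, 6), (1, 13), (2, 0), (5, 8), (5, 11), (6, 6), (6, 13), (7, 5), (7, 14), (11, 9), (11, 10), (12, 6), (12, 13), (13, 5), (13, 14), (14, 4), (14, 15), (16, 3), (16, 16), (17, 2), (17, 17), (18, 5), (18, 14)}; affine count = 23; |E(F_19)| = 24.

Discriminant check: Δ ∝ 4a³ + 27b² = 4·14³ + 27·2² = 4·2744 + 27·4 ≡ 7 (mod 19). Nonzero ⇒ E is nonsingular.
For each x ∈ F_19, compute rhs = x³ + 14·x + 2 mod 19, then count y ∈ F_19 with y² ≡ rhs.
  x = 0: rhs = 2, matching y values: none (0 points).
  x = 1: rhs = 17, matching y values: 6, 13 (2 points).
  x = 2: rhs = 0, matching y values: 0 (1 points).
  x = 3: rhs = 14, matching y values: none (0 points).
  x = 4: rhs = 8, matching y values: none (0 points).
  x = 5: rhs = 7, matching y values: 8, 11 (2 points).
  x = 6: rhs = 17, matching y values: 6, 13 (2 points).
  x = 7: rhs = 6, matching y values: 5, 14 (2 points).
  x = 8: rhs = 18, matching y values: none (0 points).
  x = 9: rhs = 2, matching y values: none (0 points).
  x = 10: rhs = 2, matching y values: none (0 points).
  x = 11: rhs = 5, matching y values: 9, 10 (2 points).
  x = 12: rhs = 17, matching y values: 6, 13 (2 points).
  x = 13: rhs = 6, matching y values: 5, 14 (2 points).
  x = 14: rhs = 16, matching y values: 4, 15 (2 points).
  x = 15: rhs = 15, matching y values: none (0 points).
  x = 16: rhs = 9, matching y values: 3, 16 (2 points).
  x = 17: rhs = 4, matching y values: 2, 17 (2 points).
  x = 18: rhs = 6, matching y values: 5, 14 (2 points).
Total affine count: 23.
Full point count |E(F_19)| = 23 + 1 = 24.
Hasse bound: |24 − (19+1)| = |4| = 4 ≤ 2√19 ≈ 8.7178 ✓.


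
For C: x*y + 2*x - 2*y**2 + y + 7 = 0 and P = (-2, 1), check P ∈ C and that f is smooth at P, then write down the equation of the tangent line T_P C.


Tangent line at P: 3*x - 5*y + 11 = 0.

Step 1: f(-2, 1) = 0, so P lies on C.
Step 2: partial derivatives
  f_x(x, y) = y + 2, f_y(x, y) = x - 4*y + 1.
  f_x(P) = 3, f_y(P) = -5 (gradient nonzero, so P is smooth).
Step 3: tangent line at P: 3·(x − -2) + -5·(y − 1) = 0.
Expanding: 3*x - 5*y + 11 = 0.


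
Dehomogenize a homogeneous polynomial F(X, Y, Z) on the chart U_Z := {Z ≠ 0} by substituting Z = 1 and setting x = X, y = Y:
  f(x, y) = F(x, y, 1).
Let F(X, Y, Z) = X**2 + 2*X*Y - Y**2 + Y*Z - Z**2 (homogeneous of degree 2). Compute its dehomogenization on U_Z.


f(x, y) = x**2 + 2*x*y - y**2 + y - 1

On U_Z we set Z = 1. Each monomial c·X^i·Y^j·Z^k in F becomes c·x^i·y^j·1^k = c·x^i·y^j.
Substituting Z = 1: F(X, Y, 1) = x**2 + 2*x*y - y**2 + y - 1.
Note: deg(f) ≤ deg(F) = 2; strict inequality happens when F is divisible by Z (lost terms).


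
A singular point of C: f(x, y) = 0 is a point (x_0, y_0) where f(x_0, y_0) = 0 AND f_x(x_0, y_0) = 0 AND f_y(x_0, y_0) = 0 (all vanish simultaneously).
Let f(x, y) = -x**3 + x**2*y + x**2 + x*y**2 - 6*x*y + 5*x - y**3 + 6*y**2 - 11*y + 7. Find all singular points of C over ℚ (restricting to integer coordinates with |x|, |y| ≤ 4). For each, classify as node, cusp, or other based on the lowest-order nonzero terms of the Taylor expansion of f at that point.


Singular points: {(1, 2)}; classification: cusp.

Compute partial derivatives:
  f_x = -3*x**2 + 2*x*y + 2*x + y**2 - 6*y + 5.
  f_y = x**2 + 2*x*y - 6*x - 3*y**2 + 12*y - 11.
Scan x_0 ∈ {−4, ..., 4}. For each x_0, f_y(x_0, y) is a polynomial in y; find its integer roots y ∈ {−4, ..., 4}, then test f_x and f at those candidates.
  x = -4: f_y(-4, y) = -3*y**2 + 4*y + 29; no integer root y with |y| ≤ 4.
  x = -3: f_y(-3, y) = -3*y**2 + 6*y + 16; no integer root y with |y| ≤ 4.
  x = -2: f_y(-2, y) = -3*y**2 + 8*y + 5; no integer root y with |y| ≤ 4.
  x = -1: f_y(-1, y) = -3*y**2 + 10*y - 4; no integer root y with |y| ≤ 4.
  x = 0: f_y(0, y) = -3*y**2 + 12*y - 11; no integer root y with |y| ≤ 4.
  x = 1: f_y(1, y) = -3*y**2 + 14*y - 16; vanishes at y ∈ {2}. (1, 2): f_x = 0, f = 0 — SINGULAR.
  x = 2: f_y(2, y) = -3*y**2 + 16*y - 19; no integer root y with |y| ≤ 4.
  x = 3: f_y(3, y) = -3*y**2 + 18*y - 20; no integer root y with |y| ≤ 4.
  x = 4: f_y(4, y) = -3*y**2 + 20*y - 19; no integer root y with |y| ≤ 4.
Only singular point on the grid: (1, 2).
Classify: substitute x = 1 + u, y = 2 + v and expand: f = -u**3 + u**2*v + u*v**2 - v**3 + v**2.
No constant or linear terms (consistent with a singular point). Quadratic part: v**2. Cubic part: -u**3 + u**2*v + u*v**2 - v**3.
The quadratic part v**2 is a perfect square, so there is a single (double) tangent line v = 0, i.e. y = 2. Restricting the cubic part to that line (v = 0) leaves -u**3 ≠ 0, so f is not divisible by v and the branch is v² ≈ u**3 to lowest order — this is a cusp.
Classification: cusp.


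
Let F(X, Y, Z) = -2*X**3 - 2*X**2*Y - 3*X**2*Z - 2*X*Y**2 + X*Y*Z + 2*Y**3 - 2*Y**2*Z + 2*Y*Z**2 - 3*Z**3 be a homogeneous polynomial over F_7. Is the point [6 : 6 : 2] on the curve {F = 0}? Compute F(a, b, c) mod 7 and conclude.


F(6,6,2) ≡ 6 (mod 7); P is NOT on the curve.

Evaluate F(6, 6, 2) term-by-term (mod 7).
  -2*X**3 ↦ -2·216·1·1 = -432
  -2*X**2*Y ↦ -2·36·6·1 = -432
  -3*X**2*Z ↦ -3·36·1·2 = -216
  -2*X*Y**2 ↦ -2·6·36·1 = -432
  X*Y*Z ↦ 1·6·6·2 = 72
  2*Y**3 ↦ 2·1·216·1 = 432
  -2*Y**2*Z ↦ -2·1·36·2 = -144
  2*Y*Z**2 ↦ 2·1·6·4 = 48
  -3*Z**3 ↦ -3·1·1·8 = -24
Sum: F(6, 6, 2) = (-432) + (-432) + (-216) + (-432) + (72) + (432) + (-144) + (48) + (-24) = -1128.
Reducing mod 7: -1128 ≡ 6 (mod 7).
Since F(a, b, c) ≡ 6 ≠ 0 (mod 7), P does NOT lie on the curve.


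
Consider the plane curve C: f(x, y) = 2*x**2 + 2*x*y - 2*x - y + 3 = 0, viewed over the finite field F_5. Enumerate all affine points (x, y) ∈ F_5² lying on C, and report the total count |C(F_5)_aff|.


Affine F_5-points: {(0, 3), (1, 2), (2, 1), (3, 0), (3, 1), (3, 2), (3, 3), (3, 4), (4, 4)}; count = 9.

For each of the 25 pairs (x, y) ∈ F_5², evaluate f(x, y) mod 5. Record the zeros.
  x = 0: [0↦3, 1↦2, 2↦1, 3↦0, 4↦4]  zeros at y ∈ {3}
  x = 1: [0↦3, 1↦4, 2↦0, 3↦1, 4↦2]  zeros at y ∈ {2}
  x = 2: [0↦2, 1↦0, 2↦3, 3↦1, 4↦4]  zeros at y ∈ {1}
  x = 3: [0↦0, 1↦0, 2↦0, 3↦0, 4↦0]  zeros at y ∈ {0, 1, 2, 3, 4}
  x = 4: [0↦2, 1↦4, 2↦1, 3↦3, 4↦0]  zeros at y ∈ {4}
Collecting zeros: affine points = {(0, 3), (1, 2), (2, 1), (3, 0), (3, 1), (3, 2), (3, 3), (3, 4), (4, 4)}.
Total count |C(F_5)_aff| = 9.


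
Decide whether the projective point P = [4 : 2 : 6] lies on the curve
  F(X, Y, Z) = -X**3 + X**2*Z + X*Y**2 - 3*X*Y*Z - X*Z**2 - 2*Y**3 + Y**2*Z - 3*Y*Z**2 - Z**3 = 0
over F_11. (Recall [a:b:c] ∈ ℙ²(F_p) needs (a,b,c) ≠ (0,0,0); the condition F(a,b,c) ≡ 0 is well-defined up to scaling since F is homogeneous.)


F(4,2,6) ≡ 7 (mod 11); P is NOT on the curve.

Evaluate F(4, 2, 6) term-by-term (mod 11).
  -X**3 ↦ -1·64·1·1 = -64
  X**2*Z ↦ 1·16·1·6 = 96
  X*Y**2 ↦ 1·4·4·1 = 16
  -3*X*Y*Z ↦ -3·4·2·6 = -144
  -X*Z**2 ↦ -1·4·1·36 = -144
  -2*Y**3 ↦ -2·1·8·1 = -16
  Y**2*Z ↦ 1·1·4·6 = 24
  -3*Y*Z**2 ↦ -3·1·2·36 = -216
  -Z**3 ↦ -1·1·1·216 = -216
Sum: F(4, 2, 6) = (-64) + (96) + (16) + (-144) + (-144) + (-16) + (24) + (-216) + (-216) = -664.
Reducing mod 11: -664 ≡ 7 (mod 11).
Since F(a, b, c) ≡ 7 ≠ 0 (mod 11), P does NOT lie on the curve.


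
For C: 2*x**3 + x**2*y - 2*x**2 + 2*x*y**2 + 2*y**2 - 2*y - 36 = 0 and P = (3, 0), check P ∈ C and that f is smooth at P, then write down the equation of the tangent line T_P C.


Tangent line at P: 42*x + 7*y - 126 = 0.

Step 1: f(3, 0) = 0, so P lies on C.
Step 2: partial derivatives
  f_x(x, y) = 6*x**2 + 2*x*y - 4*x + 2*y**2, f_y(x, y) = x**2 + 4*x*y + 4*y - 2.
  f_x(P) = 42, f_y(P) = 7 (gradient nonzero, so P is smooth).
Step 3: tangent line at P: 42·(x − 3) + 7·(y − 0) = 0.
Expanding: 42*x + 7*y - 126 = 0.


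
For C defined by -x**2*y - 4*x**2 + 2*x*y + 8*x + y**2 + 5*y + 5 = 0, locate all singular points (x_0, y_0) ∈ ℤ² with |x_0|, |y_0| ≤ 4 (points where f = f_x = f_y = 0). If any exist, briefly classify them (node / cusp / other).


Singular points: {(1, -3)}; classification: node.

Compute partial derivatives:
  f_x = -2*x*y - 8*x + 2*y + 8.
  f_y = -x**2 + 2*x + 2*y + 5.
Scan x_0 ∈ {−4, ..., 4}. For each x_0, f_y(x_0, y) is a polynomial in y; find its integer roots y ∈ {−4, ..., 4}, then test f_x and f at those candidates.
  x = -4: f_y(-4, y) = 2*y - 19; no integer root y with |y| ≤ 4.
  x = -3: f_y(-3, y) = 2*y - 10; no integer root y with |y| ≤ 4.
  x = -2: f_y(-2, y) = 2*y - 3; no integer root y with |y| ≤ 4.
  x = -1: f_y(-1, y) = 2*y + 2; vanishes at y ∈ {-1}. (-1, -1): f_x = 12 ≠ 0.
  x = 0: f_y(0, y) = 2*y + 5; no integer root y with |y| ≤ 4.
  x = 1: f_y(1, y) = 2*y + 6; vanishes at y ∈ {-3}. (1, -3): f_x = 0, f = 0 — SINGULAR.
  x = 2: f_y(2, y) = 2*y + 5; no integer root y with |y| ≤ 4.
  x = 3: f_y(3, y) = 2*y + 2; vanishes at y ∈ {-1}. (3, -1): f_x = -12 ≠ 0.
  x = 4: f_y(4, y) = 2*y - 3; no integer root y with |y| ≤ 4.
Only singular point on the grid: (1, -3).
Classify: substitute x = 1 + u, y = -3 + v and expand: f = -u**2*v - u**2 + v**2.
No constant or linear terms (consistent with a singular point). Quadratic part: -u**2 + v**2. Cubic part: -u**2*v.
The quadratic part v**2 - u**2 = (v − u)(v + u) splits into two distinct linear factors, so there are two distinct tangent lines y − -3 = ±(x − 1) — this is a node (ordinary double point).
Classification: node.


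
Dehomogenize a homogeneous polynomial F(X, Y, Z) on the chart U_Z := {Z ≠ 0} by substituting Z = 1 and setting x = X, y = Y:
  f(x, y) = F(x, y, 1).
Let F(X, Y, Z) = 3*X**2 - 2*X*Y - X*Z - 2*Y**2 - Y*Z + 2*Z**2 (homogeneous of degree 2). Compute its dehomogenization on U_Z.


f(x, y) = 3*x**2 - 2*x*y - x - 2*y**2 - y + 2

On U_Z we set Z = 1. Each monomial c·X^i·Y^j·Z^k in F becomes c·x^i·y^j·1^k = c·x^i·y^j.
Substituting Z = 1: F(X, Y, 1) = 3*x**2 - 2*x*y - x - 2*y**2 - y + 2.
Note: deg(f) ≤ deg(F) = 2; strict inequality happens when F is divisible by Z (lost terms).


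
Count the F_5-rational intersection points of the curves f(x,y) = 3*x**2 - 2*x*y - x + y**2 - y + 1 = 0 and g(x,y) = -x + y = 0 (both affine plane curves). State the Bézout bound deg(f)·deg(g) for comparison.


Common zeros: {(2, 2), (4, 4)}; count = 2; Bézout bound = 2.

deg(f) = 2, deg(g) = 1, so Bézout bound = 2.
Scan x ∈ F_5. For each x, list the y ∈ F_5 with f(x, y) ≡ 0 and those with g(x, y) ≡ 0 (mod 5); the common zeros in that column are the intersection.
  x = 0: f ≡ 0 at y ∈ ∅; g ≡ 0 at y ∈ {0}; common: ∅.
  x = 1: f ≡ 0 at y ∈ ∅; g ≡ 0 at y ∈ {1}; common: ∅.
  x = 2: f ≡ 0 at y ∈ {2, 3}; g ≡ 0 at y ∈ {2}; common: {2}.
  x = 3: f ≡ 0 at y ∈ {0, 2}; g ≡ 0 at y ∈ {3}; common: ∅.
  x = 4: f ≡ 0 at y ∈ {0, 4}; g ≡ 0 at y ∈ {4}; common: {4}.
Collecting: common zeros = {(2, 2), (4, 4)}, so the count is 2.
Comparison with the Bézout bound: 2 ≤ 2 = deg(f)·deg(g), as expected for curves with no common component (the bound is attained).


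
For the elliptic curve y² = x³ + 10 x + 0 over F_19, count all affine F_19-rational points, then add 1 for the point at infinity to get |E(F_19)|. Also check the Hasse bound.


Affine points = {(0, 0), (1, 7), (1, 12), (2, 3), (2, 16), (3, 0), (4, 3), (4, 16), (5, 2), (5, 17), (10, 6), (10, 13), (11, 4), (11, 15), (12, 9), (12, 10), (13, 3), (13, 16), (16, 0)}; affine count = 19; |E(F_19)| = 20.

Discriminant check: Δ ∝ 4a³ + 27b² = 4·10³ + 27·0² = 4·1000 + 27·0 ≡ 10 (mod 19). Nonzero ⇒ E is nonsingular.
For each x ∈ F_19, compute rhs = x³ + 10·x + 0 mod 19, then count y ∈ F_19 with y² ≡ rhs.
  x = 0: rhs = 0, matching y values: 0 (1 points).
  x = 1: rhs = 11, matching y values: 7, 12 (2 points).
  x = 2: rhs = 9, matching y values: 3, 16 (2 points).
  x = 3: rhs = 0, matching y values: 0 (1 points).
  x = 4: rhs = 9, matching y values: 3, 16 (2 points).
  x = 5: rhs = 4, matching y values: 2, 17 (2 points).
  x = 6: rhs = 10, matching y values: none (0 points).
  x = 7: rhs = 14, matching y values: none (0 points).
  x = 8: rhs = 3, matching y values: none (0 points).
  x = 9: rhs = 2, matching y values: none (0 points).
  x = 10: rhs = 17, matching y values: 6, 13 (2 points).
  x = 11: rhs = 16, matching y values: 4, 15 (2 points).
  x = 12: rhs = 5, matching y values: 9, 10 (2 points).
  x = 13: rhs = 9, matching y values: 3, 16 (2 points).
  x = 14: rhs = 15, matching y values: none (0 points).
  x = 15: rhs = 10, matching y values: none (0 points).
  x = 16: rhs = 0, matching y values: 0 (1 points).
  x = 17: rhs = 10, matching y values: none (0 points).
  x = 18: rhs = 8, matching y values: none (0 points).
Total affine count: 19.
Full point count |E(F_19)| = 19 + 1 = 20.
Hasse bound: |20 − (19+1)| = |0| = 0 ≤ 2√19 ≈ 8.7178 ✓.


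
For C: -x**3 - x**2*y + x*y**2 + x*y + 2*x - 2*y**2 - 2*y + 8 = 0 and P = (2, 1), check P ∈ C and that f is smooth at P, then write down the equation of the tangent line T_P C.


Tangent line at P: -12*x - 4*y + 28 = 0.

Step 1: f(2, 1) = 0, so P lies on C.
Step 2: partial derivatives
  f_x(x, y) = -3*x**2 - 2*x*y + y**2 + y + 2, f_y(x, y) = -x**2 + 2*x*y + x - 4*y - 2.
  f_x(P) = -12, f_y(P) = -4 (gradient nonzero, so P is smooth).
Step 3: tangent line at P: -12·(x − 2) + -4·(y − 1) = 0.
Expanding: -12*x - 4*y + 28 = 0.


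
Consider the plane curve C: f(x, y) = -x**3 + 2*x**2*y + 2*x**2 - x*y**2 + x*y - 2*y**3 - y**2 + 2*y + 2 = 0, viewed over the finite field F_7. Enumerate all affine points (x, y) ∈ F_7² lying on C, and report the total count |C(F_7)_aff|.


Affine F_7-points: {(0, 2), (2, 4), (3, 0), (3, 2), (3, 3)}; count = 5.

For each of the 49 pairs (x, y) ∈ F_7², evaluate f(x, y) mod 7. Record the zeros.
  x = 0: [0↦2, 1↦1, 2↦0, 3↦1, 4↦6, 5↦3, 6↦1]  zeros at y ∈ {2}
  x = 1: [0↦3, 1↦4, 2↦3, 3↦2, 4↦3, 5↦1, 6↦5]  zeros at y ∈ ∅
  x = 2: [0↦2, 1↦2, 2↦5, 3↦6, 4↦0, 5↦3, 6↦3]  zeros at y ∈ {4}
  x = 3: [0↦0, 1↦3, 2↦0, 3↦0, 4↦5, 5↦3, 6↦3]  zeros at y ∈ {0, 2, 3}
  x = 4: [0↦5, 1↦1, 2↦3, 3↦6, 4↦5, 5↦2, 6↦6]  zeros at y ∈ ∅
  x = 5: [0↦4, 1↦4, 2↦1, 3↦4, 4↦1, 5↦1, 6↦6]  zeros at y ∈ ∅
  x = 6: [0↦5, 1↦6, 2↦2, 3↦2, 4↦1, 5↦1, 6↦4]  zeros at y ∈ ∅
Collecting zeros: affine points = {(0, 2), (2, 4), (3, 0), (3, 2), (3, 3)}.
Total count |C(F_7)_aff| = 5.


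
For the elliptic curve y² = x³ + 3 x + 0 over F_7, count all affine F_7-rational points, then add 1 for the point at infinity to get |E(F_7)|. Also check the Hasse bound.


Affine points = {(0, 0), (1, 2), (1, 5), (2, 0), (3, 1), (3, 6), (5, 0)}; affine count = 7; |E(F_7)| = 8.

Discriminant check: Δ ∝ 4a³ + 27b² = 4·3³ + 27·0² = 4·27 + 27·0 ≡ 3 (mod 7). Nonzero ⇒ E is nonsingular.
For each x ∈ F_7, compute rhs = x³ + 3·x + 0 mod 7, then count y ∈ F_7 with y² ≡ rhs.
  x = 0: rhs = 0, matching y values: 0 (1 points).
  x = 1: rhs = 4, matching y values: 2, 5 (2 points).
  x = 2: rhs = 0, matching y values: 0 (1 points).
  x = 3: rhs = 1, matching y values: 1, 6 (2 points).
  x = 4: rhs = 6, matching y values: none (0 points).
  x = 5: rhs = 0, matching y values: 0 (1 points).
  x = 6: rhs = 3, matching y values: none (0 points).
Total affine count: 7.
Full point count |E(F_7)| = 7 + 1 = 8.
Hasse bound: |8 − (7+1)| = |0| = 0 ≤ 2√7 ≈ 5.2915 ✓.


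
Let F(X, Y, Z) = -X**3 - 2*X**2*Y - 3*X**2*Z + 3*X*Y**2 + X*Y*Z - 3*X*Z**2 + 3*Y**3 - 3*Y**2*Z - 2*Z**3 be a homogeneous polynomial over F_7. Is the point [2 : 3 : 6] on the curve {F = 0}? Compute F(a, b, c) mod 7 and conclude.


F(2,3,6) ≡ 6 (mod 7); P is NOT on the curve.

Evaluate F(2, 3, 6) term-by-term (mod 7).
  -X**3 ↦ -1·8·1·1 = -8
  -2*X**2*Y ↦ -2·4·3·1 = -24
  -3*X**2*Z ↦ -3·4·1·6 = -72
  3*X*Y**2 ↦ 3·2·9·1 = 54
  X*Y*Z ↦ 1·2·3·6 = 36
  -3*X*Z**2 ↦ -3·2·1·36 = -216
  3*Y**3 ↦ 3·1·27·1 = 81
  -3*Y**2*Z ↦ -3·1·9·6 = -162
  -2*Z**3 ↦ -2·1·1·216 = -432
Sum: F(2, 3, 6) = (-8) + (-24) + (-72) + (54) + (36) + (-216) + (81) + (-162) + (-432) = -743.
Reducing mod 7: -743 ≡ 6 (mod 7).
Since F(a, b, c) ≡ 6 ≠ 0 (mod 7), P does NOT lie on the curve.


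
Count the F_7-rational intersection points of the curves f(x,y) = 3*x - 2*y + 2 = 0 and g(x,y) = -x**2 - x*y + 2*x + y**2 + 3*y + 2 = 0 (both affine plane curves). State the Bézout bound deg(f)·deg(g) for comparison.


Common zeros: ∅; count = 0; Bézout bound = 2.

deg(f) = 1, deg(g) = 2, so Bézout bound = 2.
Scan x ∈ F_7. For each x, list the y ∈ F_7 with f(x, y) ≡ 0 and those with g(x, y) ≡ 0 (mod 7); the common zeros in that column are the intersection.
  x = 0: f ≡ 0 at y ∈ {1}; g ≡ 0 at y ∈ {5, 6}; common: ∅.
  x = 1: f ≡ 0 at y ∈ {6}; g ≡ 0 at y ∈ ∅; common: ∅.
  x = 2: f ≡ 0 at y ∈ {4}; g ≡ 0 at y ∈ {3}; common: ∅.
  x = 3: f ≡ 0 at y ∈ {2}; g ≡ 0 at y ∈ {1, 6}; common: ∅.
  x = 4: f ≡ 0 at y ∈ {0}; g ≡ 0 at y ∈ {3, 5}; common: ∅.
  x = 5: f ≡ 0 at y ∈ {5}; g ≡ 0 at y ∈ {1}; common: ∅.
  x = 6: f ≡ 0 at y ∈ {3}; g ≡ 0 at y ∈ ∅; common: ∅.
Collecting: common zeros = ∅, so the count is 0.
Comparison with the Bézout bound: 0 ≤ 2 = deg(f)·deg(g), as expected for curves with no common component (the affine F_7-count falls short of the bound because intersections may lie at infinity, over extension fields, or carry multiplicity).


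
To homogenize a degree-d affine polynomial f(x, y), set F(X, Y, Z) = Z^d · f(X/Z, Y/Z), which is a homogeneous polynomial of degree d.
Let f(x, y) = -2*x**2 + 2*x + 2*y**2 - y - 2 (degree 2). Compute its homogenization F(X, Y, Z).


F(X, Y, Z) = -2*X**2 + 2*X*Z + 2*Y**2 - Y*Z - 2*Z**2

deg(f) = 2.
Substitute x = X/Z, y = Y/Z into f, then multiply by Z^2.
  monomial -2·x^2·y^0 ↦ -2·X^2·Y^0·Z^0.
  monomial 2·x^1·y^0 ↦ 2·X^1·Y^0·Z^1.
  monomial 2·x^0·y^2 ↦ 2·X^0·Y^2·Z^0.
  monomial -1·x^0·y^1 ↦ -1·X^0·Y^1·Z^1.
  monomial -2·x^0·y^0 ↦ -2·X^0·Y^0·Z^2.
Collecting: F(X, Y, Z) = -2*X**2 + 2*X*Z + 2*Y**2 - Y*Z - 2*Z**2.


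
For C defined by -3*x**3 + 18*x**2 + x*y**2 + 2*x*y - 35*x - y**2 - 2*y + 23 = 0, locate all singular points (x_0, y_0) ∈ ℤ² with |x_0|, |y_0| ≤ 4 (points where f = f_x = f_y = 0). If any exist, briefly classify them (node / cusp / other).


Singular points: {(2, -1)}; classification: cusp.

Compute partial derivatives:
  f_x = -9*x**2 + 36*x + y**2 + 2*y - 35.
  f_y = 2*x*y + 2*x - 2*y - 2.
Scan x_0 ∈ {−4, ..., 4}. For each x_0, f_y(x_0, y) is a polynomial in y; find its integer roots y ∈ {−4, ..., 4}, then test f_x and f at those candidates.
  x = -4: f_y(-4, y) = -10*y - 10; vanishes at y ∈ {-1}. (-4, -1): f_x = -324 ≠ 0.
  x = -3: f_y(-3, y) = -8*y - 8; vanishes at y ∈ {-1}. (-3, -1): f_x = -225 ≠ 0.
  x = -2: f_y(-2, y) = -6*y - 6; vanishes at y ∈ {-1}. (-2, -1): f_x = -144 ≠ 0.
  x = -1: f_y(-1, y) = -4*y - 4; vanishes at y ∈ {-1}. (-1, -1): f_x = -81 ≠ 0.
  x = 0: f_y(0, y) = -2*y - 2; vanishes at y ∈ {-1}. (0, -1): f_x = -36 ≠ 0.
  x = 1: f_y(1, y) = 0; vanishes at y ∈ {-4, -3, -2, -1, 0, 1, 2, 3, 4}. (1, -4): f_x = 0 but f = 3 ≠ 0; (1, -3): f_x = -5 ≠ 0; (1, -2): f_x = -8 ≠ 0; (1, -1): f_x = -9 ≠ 0; (1, 0): f_x = -8 ≠ 0; (1, 1): f_x = -5 ≠ 0; (1, 2): f_x = 0 but f = 3 ≠ 0; (1, 3): f_x = 7 ≠ 0; (1, 4): f_x = 16 ≠ 0.
  x = 2: f_y(2, y) = 2*y + 2; vanishes at y ∈ {-1}. (2, -1): f_x = 0, f = 0 — SINGULAR.
  x = 3: f_y(3, y) = 4*y + 4; vanishes at y ∈ {-1}. (3, -1): f_x = -9 ≠ 0.
  x = 4: f_y(4, y) = 6*y + 6; vanishes at y ∈ {-1}. (4, -1): f_x = -36 ≠ 0.
Only singular point on the grid: (2, -1).
Classify: substitute x = 2 + u, y = -1 + v and expand: f = -3*u**3 + u*v**2 + v**2.
No constant or linear terms (consistent with a singular point). Quadratic part: v**2. Cubic part: -3*u**3 + u*v**2.
The quadratic part v**2 is a perfect square, so there is a single (double) tangent line v = 0, i.e. y = -1. Restricting the cubic part to that line (v = 0) leaves -3*u**3 ≠ 0, so f is not divisible by v and the branch is v² ≈ 3*u**3 to lowest order — this is a cusp.
Classification: cusp.


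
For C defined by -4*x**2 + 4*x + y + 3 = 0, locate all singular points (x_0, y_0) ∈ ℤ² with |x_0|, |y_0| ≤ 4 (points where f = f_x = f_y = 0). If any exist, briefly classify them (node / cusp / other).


No singular points in the scanned grid; C is smooth there.

Compute partial derivatives:
  f_x = 4 - 8*x.
  f_y = 1.
f_y = 1 is a nonzero constant, so f_y never vanishes: no point (x, y) can satisfy f = f_x = f_y = 0. In particular no (x, y) ∈ {−4, ..., 4}² is singular; the curve is smooth.


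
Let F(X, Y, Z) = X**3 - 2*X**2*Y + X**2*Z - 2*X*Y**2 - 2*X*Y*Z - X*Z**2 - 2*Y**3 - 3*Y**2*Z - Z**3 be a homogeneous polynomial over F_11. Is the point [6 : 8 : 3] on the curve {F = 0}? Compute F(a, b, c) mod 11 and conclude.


F(6,8,3) ≡ 3 (mod 11); P is NOT on the curve.

Evaluate F(6, 8, 3) term-by-term (mod 11).
  X**3 ↦ 1·216·1·1 = 216
  -2*X**2*Y ↦ -2·36·8·1 = -576
  X**2*Z ↦ 1·36·1·3 = 108
  -2*X*Y**2 ↦ -2·6·64·1 = -768
  -2*X*Y*Z ↦ -2·6·8·3 = -288
  -X*Z**2 ↦ -1·6·1·9 = -54
  -2*Y**3 ↦ -2·1·512·1 = -1024
  -3*Y**2*Z ↦ -3·1·64·3 = -576
  -Z**3 ↦ -1·1·1·27 = -27
Sum: F(6, 8, 3) = (216) + (-576) + (108) + (-768) + (-288) + (-54) + (-1024) + (-576) + (-27) = -2989.
Reducing mod 11: -2989 ≡ 3 (mod 11).
Since F(a, b, c) ≡ 3 ≠ 0 (mod 11), P does NOT lie on the curve.
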